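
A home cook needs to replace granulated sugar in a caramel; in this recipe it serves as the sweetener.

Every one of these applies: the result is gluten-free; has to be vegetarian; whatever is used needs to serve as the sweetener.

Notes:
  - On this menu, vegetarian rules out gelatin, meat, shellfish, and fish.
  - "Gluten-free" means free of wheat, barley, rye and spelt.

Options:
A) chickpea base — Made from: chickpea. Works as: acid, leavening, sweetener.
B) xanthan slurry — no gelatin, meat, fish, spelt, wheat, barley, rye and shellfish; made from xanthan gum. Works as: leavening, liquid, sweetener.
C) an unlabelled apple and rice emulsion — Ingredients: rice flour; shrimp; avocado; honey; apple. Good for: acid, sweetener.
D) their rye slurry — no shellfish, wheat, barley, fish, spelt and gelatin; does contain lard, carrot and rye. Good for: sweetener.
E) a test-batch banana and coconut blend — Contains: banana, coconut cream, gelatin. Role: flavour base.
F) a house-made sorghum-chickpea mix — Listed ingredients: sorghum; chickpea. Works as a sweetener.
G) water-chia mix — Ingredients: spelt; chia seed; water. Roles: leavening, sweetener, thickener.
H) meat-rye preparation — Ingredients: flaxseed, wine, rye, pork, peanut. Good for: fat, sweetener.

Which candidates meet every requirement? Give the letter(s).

A, B, F

A: works as a sweetener, gluten-free, vegetarian — keep
B: gluten-free, vegetarian — valid
C: has shrimp, so not vegetarian — out
D: has lard, so not vegetarian; has rye, so not gluten-free — no
E: not usable as a sweetener; has gelatin, so not vegetarian — no
F: works as a sweetener, vegetarian, gluten-free — OK
G: has spelt, so not gluten-free — no
H: has pork, so not vegetarian; has rye, so not gluten-free — reject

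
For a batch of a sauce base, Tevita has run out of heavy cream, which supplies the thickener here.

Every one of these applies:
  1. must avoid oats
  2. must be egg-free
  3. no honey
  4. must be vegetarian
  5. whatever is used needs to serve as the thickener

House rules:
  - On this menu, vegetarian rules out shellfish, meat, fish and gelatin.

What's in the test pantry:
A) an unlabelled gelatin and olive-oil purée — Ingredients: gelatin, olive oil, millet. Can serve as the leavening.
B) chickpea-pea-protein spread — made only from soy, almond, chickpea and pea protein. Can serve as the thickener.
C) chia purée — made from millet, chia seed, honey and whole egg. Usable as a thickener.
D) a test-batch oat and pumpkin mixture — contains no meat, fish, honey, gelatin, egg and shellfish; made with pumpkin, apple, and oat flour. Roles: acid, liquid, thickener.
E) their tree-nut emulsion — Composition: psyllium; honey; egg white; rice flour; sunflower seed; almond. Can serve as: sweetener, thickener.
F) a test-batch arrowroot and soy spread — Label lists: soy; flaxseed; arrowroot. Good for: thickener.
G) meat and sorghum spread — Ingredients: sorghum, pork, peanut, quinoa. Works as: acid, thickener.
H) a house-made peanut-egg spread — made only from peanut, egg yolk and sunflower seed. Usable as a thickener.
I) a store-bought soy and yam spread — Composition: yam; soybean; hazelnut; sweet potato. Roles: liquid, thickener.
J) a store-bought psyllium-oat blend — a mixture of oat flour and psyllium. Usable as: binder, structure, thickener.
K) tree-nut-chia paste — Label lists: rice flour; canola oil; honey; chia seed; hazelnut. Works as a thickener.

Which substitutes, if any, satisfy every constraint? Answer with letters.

B, F, I

A: not usable as a thickener; has gelatin, so not vegetarian — no
B: works as a thickener, no oats, no egg — valid
C: has whole egg, so not egg-free; has honey, so not honey-free — out
D: has oat flour, so not oat-free — no
E: has egg white, so not egg-free; has honey, so not honey-free — reject
F: only soy, flaxseed and arrowroot; none excluded — valid
G: has pork, so not vegetarian — reject
H: has egg yolk, so not egg-free — out
I: soybean and hazelnut etc. — none of it excluded — keep
J: has oat flour, so not oat-free — reject
K: has honey, so not honey-free — no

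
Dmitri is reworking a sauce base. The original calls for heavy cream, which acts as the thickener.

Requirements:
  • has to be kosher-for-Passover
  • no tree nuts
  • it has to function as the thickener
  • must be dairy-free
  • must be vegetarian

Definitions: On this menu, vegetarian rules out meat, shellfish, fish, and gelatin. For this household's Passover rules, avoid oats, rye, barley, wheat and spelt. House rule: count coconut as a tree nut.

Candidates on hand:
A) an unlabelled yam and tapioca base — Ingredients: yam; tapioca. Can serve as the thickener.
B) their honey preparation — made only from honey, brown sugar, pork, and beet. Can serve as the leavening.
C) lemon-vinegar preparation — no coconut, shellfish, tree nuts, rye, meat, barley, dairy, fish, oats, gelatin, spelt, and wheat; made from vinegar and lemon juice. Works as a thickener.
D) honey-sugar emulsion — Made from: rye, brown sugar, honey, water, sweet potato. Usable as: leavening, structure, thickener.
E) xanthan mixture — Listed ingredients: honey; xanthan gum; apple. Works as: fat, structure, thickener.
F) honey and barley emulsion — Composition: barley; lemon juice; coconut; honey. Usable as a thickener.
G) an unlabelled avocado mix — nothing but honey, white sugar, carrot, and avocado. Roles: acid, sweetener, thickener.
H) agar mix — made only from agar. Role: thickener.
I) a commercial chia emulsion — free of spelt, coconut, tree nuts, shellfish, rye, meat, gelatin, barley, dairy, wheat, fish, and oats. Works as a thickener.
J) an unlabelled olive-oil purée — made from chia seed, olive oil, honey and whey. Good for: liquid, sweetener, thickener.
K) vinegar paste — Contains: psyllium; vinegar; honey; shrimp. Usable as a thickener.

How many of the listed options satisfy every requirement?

A: works as a thickener, no dairy, kosher-for-Passover — keep
B: not usable as a thickener; has pork, so not vegetarian — out
C: nothing on the exclusion list — keep
D: has rye, so not kosher-for-Passover — out
E: works as a thickener, kosher-for-Passover, no dairy — OK
F: has barley, so not kosher-for-Passover; has coconut, so not tree-nut-free — no
G: every rule checks out — keep
H: only agar; none excluded — OK
I: no dairy, kosher-for-Passover — OK
J: has whey, so not dairy-free — out
K: has shrimp, so not vegetarian — reject

6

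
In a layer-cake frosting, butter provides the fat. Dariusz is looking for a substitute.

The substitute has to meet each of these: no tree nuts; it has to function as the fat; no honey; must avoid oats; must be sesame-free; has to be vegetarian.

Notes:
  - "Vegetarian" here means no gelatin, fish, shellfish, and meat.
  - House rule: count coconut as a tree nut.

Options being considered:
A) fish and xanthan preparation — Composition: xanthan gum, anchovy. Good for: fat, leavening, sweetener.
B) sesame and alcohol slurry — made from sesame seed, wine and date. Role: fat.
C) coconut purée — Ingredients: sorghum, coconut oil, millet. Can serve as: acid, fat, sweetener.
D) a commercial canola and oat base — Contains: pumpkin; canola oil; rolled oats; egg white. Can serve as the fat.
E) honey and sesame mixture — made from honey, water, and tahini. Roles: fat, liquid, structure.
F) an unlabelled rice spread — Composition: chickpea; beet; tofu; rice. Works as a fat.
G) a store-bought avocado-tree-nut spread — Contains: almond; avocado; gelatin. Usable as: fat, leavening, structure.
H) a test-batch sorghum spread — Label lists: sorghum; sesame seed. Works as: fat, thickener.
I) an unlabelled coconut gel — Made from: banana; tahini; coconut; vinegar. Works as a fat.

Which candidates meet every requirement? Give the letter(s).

A: has anchovy, so not vegetarian — reject
B: has sesame seed, so not sesame-free — reject
C: has coconut oil, so not tree-nut-free — out
D: has rolled oats, so not oat-free — no
E: has tahini, so not sesame-free; has honey, so not honey-free — out
F: nothing on the exclusion list — OK
G: has gelatin, so not vegetarian; has almond, so not tree-nut-free — reject
H: has sesame seed, so not sesame-free — no
I: has tahini, so not sesame-free; has coconut, so not tree-nut-free — out

F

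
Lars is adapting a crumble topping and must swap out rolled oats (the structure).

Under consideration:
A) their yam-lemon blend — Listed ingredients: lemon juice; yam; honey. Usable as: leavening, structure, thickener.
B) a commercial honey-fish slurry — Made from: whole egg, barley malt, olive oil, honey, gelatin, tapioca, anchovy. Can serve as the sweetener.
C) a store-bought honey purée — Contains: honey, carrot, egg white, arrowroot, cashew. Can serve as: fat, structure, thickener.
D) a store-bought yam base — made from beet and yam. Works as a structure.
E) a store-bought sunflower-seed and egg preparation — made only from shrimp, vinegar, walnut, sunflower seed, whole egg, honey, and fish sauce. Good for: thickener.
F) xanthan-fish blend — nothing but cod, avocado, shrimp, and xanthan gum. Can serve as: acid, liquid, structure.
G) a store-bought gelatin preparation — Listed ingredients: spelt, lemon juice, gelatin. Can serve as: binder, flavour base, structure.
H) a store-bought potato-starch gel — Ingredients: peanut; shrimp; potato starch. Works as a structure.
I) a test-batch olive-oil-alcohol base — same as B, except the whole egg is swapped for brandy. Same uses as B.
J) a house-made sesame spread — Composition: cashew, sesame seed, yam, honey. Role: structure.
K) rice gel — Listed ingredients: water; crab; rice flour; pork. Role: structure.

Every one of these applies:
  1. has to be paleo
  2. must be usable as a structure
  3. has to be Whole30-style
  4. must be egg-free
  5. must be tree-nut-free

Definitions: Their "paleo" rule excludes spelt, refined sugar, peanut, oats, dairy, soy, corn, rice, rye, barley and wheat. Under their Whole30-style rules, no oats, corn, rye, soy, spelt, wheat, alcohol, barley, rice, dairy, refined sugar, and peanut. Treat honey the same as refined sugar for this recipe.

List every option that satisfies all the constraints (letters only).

D, F

A: has honey, so not paleo; has honey, so not Whole30-style — reject
B: not usable as a structure; has barley malt, so not paleo (and 2 more) — reject
C: has honey, so not paleo; has honey, so not Whole30-style (and 2 more) — reject
D: only beet and yam; none excluded — valid
E: not usable as a structure; has honey, so not paleo (and 3 more) — reject
F: no egg, Whole30-style — OK
G: has spelt, so not paleo; has spelt, so not Whole30-style — no
H: has peanut, so not paleo; has peanut, so not Whole30-style — out
I: not usable as a structure; has barley malt, so not paleo (and 1 more) — out
J: has honey, so not paleo; has honey, so not Whole30-style (and 1 more) — out
K: has rice flour, so not paleo; has rice flour, so not Whole30-style — no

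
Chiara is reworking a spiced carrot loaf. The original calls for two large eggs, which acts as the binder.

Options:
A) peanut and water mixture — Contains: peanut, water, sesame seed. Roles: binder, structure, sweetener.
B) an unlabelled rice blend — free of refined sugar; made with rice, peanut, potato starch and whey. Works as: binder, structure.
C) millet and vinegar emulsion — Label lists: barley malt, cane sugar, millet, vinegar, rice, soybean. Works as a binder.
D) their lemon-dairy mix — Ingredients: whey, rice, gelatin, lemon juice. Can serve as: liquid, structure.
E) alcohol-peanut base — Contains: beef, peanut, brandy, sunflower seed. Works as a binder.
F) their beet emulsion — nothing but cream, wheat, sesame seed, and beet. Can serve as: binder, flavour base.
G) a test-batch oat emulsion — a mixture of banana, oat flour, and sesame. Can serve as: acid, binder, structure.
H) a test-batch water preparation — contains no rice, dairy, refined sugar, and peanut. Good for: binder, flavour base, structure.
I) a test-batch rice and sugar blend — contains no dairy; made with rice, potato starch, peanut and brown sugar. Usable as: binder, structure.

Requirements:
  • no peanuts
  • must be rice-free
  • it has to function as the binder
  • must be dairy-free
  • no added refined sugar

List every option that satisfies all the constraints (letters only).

G, H

A: has peanut, so not peanut-free — out
B: has peanut, so not peanut-free; has whey, so not dairy-free (and 1 more) — out
C: has cane sugar, so not no-added-sugar; has rice, so not rice-free — out
D: not usable as a binder; has whey, so not dairy-free (and 1 more) — out
E: has peanut, so not peanut-free — no
F: has cream, so not dairy-free — out
G: only oat flour, sesame, and banana; none excluded — valid
H: works as a binder, no dairy, no refined sugar — OK
I: has peanut, so not peanut-free; has brown sugar, so not no-added-sugar (and 1 more) — reject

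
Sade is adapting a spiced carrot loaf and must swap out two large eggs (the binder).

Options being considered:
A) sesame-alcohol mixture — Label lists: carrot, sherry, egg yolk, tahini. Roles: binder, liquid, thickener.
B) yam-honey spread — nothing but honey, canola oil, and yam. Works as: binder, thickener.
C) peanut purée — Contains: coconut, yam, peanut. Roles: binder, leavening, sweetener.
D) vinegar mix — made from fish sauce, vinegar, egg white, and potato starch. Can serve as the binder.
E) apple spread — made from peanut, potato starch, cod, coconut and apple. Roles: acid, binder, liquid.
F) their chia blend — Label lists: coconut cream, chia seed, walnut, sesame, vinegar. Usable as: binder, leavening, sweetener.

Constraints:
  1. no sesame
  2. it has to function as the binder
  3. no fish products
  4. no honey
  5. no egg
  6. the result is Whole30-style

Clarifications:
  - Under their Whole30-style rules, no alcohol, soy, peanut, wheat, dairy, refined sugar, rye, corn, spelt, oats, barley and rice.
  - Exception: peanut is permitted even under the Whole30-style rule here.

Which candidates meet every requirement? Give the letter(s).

A: has sherry, so not Whole30-style; has egg yolk, so not egg-free (and 1 more) — out
B: has honey, so not honey-free — no
C: peanut is permitted under the Whole30-style carve-out; nothing else excluded — valid
D: has egg white, so not egg-free; has fish sauce, so not fish-free — no
E: has cod, so not fish-free — reject
F: has sesame, so not sesame-free — out

C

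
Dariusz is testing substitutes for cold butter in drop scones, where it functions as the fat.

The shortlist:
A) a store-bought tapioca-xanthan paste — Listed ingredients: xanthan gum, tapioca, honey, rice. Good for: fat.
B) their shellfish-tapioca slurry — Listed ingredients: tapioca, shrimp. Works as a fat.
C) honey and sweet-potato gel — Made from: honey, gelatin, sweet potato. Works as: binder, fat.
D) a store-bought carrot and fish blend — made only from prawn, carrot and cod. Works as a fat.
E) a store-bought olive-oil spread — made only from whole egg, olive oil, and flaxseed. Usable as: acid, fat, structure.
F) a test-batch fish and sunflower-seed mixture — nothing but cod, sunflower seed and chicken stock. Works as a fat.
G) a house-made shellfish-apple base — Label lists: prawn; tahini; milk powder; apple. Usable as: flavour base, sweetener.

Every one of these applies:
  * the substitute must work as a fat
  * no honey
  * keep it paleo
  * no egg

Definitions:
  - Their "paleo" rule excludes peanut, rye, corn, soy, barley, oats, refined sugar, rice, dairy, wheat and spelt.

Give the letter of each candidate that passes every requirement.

B, D, F

A: has rice, so not paleo; has honey, so not honey-free — no
B: works as a fat, no honey, paleo — keep
C: has honey, so not honey-free — no
D: only cod, prawn and carrot; none excluded — OK
E: has whole egg, so not egg-free — no
F: works as a fat, no honey, paleo — keep
G: not usable as a fat; has milk powder, so not paleo — no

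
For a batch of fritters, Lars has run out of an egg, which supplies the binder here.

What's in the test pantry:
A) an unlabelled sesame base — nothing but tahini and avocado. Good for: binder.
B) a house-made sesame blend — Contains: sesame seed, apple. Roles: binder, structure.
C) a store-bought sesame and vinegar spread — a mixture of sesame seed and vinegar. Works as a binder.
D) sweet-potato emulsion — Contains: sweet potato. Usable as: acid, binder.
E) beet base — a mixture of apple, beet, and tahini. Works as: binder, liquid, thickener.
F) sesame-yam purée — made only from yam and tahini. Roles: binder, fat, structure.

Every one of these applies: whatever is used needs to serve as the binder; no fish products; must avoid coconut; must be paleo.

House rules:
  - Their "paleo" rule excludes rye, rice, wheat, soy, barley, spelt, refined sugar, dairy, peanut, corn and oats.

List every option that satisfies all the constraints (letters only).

A, B, C, D, E, F

A: all constraints satisfied — valid
B: paleo, no coconut — keep
C: every rule checks out — OK
D: every rule checks out — OK
E: only tahini, apple, and beet; none excluded — keep
F: only tahini and yam; none excluded — OK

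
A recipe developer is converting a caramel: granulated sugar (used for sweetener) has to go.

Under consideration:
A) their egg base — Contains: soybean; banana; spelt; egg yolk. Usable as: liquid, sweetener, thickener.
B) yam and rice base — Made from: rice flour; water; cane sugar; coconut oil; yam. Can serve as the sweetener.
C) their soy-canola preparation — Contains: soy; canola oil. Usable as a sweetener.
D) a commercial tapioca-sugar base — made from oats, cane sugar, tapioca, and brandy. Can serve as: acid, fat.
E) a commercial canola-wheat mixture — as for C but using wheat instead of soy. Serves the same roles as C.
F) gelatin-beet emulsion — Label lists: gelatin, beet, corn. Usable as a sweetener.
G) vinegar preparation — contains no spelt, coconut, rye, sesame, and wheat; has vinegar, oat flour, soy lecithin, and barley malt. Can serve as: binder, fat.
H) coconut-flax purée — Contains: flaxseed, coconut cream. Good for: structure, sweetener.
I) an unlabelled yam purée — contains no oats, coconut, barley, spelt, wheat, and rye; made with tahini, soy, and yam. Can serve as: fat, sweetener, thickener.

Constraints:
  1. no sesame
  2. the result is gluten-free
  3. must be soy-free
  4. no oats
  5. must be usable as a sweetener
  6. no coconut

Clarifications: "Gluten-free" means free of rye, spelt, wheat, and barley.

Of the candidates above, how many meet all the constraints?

1

A: has spelt, so not gluten-free; has soybean, so not soy-free — no
B: has coconut oil, so not coconut-free — out
C: has soy, so not soy-free — out
D: not usable as a sweetener; has oats, so not oat-free — reject
E: has wheat, so not gluten-free — no
F: all constraints satisfied — keep
G: not usable as a sweetener; has barley malt, so not gluten-free (and 2 more) — no
H: has coconut cream, so not coconut-free — no
I: has soy, so not soy-free; has tahini, so not sesame-free — out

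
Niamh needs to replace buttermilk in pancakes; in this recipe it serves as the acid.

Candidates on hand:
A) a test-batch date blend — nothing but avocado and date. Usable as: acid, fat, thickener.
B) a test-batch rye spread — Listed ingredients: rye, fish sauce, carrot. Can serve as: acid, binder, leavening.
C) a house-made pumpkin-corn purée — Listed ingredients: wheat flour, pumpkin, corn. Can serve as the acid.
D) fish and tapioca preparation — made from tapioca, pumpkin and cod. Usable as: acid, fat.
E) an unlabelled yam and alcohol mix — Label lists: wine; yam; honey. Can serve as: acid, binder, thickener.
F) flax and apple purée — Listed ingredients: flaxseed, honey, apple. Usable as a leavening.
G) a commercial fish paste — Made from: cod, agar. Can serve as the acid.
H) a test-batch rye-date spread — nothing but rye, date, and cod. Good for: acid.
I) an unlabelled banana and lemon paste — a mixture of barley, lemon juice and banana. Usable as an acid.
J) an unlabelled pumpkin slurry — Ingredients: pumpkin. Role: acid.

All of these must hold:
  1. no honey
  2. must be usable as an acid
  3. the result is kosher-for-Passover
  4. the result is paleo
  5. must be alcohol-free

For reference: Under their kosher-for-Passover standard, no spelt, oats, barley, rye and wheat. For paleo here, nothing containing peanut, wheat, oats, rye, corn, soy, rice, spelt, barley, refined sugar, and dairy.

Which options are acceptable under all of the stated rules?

A, D, G, J

A: every rule checks out — keep
B: has rye, so not kosher-for-Passover; has rye, so not paleo — out
C: has wheat flour, so not kosher-for-Passover; has corn, so not paleo — out
D: nothing on the exclusion list — keep
E: has wine, so not alcohol-free; has honey, so not honey-free — no
F: not usable as an acid; has honey, so not honey-free — out
G: only cod and agar; none excluded — OK
H: has rye, so not kosher-for-Passover; has rye, so not paleo — no
I: has barley, so not kosher-for-Passover; has barley, so not paleo — reject
J: only pumpkin; none excluded — keep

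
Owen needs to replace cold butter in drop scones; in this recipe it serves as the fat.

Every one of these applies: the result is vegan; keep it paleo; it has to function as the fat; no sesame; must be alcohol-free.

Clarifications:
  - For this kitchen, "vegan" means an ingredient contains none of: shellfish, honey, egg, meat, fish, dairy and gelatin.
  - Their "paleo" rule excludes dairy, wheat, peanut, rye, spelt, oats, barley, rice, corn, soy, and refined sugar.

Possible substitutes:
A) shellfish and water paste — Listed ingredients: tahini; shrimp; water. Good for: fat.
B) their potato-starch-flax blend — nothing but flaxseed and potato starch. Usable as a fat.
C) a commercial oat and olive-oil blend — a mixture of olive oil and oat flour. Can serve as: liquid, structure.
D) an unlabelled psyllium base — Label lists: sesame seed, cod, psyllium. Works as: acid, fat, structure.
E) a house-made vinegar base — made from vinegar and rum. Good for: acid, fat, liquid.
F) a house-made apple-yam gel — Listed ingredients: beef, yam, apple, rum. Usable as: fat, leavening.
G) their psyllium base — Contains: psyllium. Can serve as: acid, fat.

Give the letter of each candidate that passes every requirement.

A: has shrimp, so not vegan; has tahini, so not sesame-free — out
B: no alcohol, paleo — valid
C: not usable as a fat; has oat flour, so not paleo — reject
D: has cod, so not vegan; has sesame seed, so not sesame-free — out
E: has rum, so not alcohol-free — reject
F: has beef, so not vegan; has rum, so not alcohol-free — out
G: nothing on the exclusion list — OK

B, G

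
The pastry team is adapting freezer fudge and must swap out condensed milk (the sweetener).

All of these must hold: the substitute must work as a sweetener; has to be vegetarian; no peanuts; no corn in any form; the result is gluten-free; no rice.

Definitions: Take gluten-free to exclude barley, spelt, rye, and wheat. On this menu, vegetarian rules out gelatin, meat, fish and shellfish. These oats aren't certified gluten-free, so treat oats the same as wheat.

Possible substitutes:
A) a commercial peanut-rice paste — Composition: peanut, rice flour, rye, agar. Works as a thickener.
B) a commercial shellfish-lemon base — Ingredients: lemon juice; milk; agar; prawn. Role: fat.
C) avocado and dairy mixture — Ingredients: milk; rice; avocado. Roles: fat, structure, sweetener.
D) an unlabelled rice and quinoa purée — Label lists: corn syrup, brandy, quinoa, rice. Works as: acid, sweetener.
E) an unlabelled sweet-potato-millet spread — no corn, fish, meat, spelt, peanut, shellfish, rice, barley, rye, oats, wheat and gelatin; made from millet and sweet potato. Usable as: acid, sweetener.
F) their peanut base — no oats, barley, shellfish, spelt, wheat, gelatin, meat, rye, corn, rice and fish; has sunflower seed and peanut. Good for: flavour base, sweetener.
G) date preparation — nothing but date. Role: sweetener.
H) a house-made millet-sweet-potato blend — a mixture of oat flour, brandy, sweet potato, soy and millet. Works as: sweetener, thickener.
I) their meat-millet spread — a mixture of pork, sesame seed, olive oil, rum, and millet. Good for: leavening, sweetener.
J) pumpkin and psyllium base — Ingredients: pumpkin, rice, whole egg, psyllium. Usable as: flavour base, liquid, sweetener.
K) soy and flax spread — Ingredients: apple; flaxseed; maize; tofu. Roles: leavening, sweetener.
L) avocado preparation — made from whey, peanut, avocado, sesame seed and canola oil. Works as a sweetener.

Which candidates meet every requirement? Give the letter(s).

A: not usable as a sweetener; has rye, so not gluten-free (and 2 more) — reject
B: not usable as a sweetener; has prawn, so not vegetarian — reject
C: has rice, so not rice-free — no
D: has rice, so not rice-free; has corn syrup, so not corn-free — reject
E: works as a sweetener, vegetarian, no rice — keep
F: has peanut, so not peanut-free — reject
G: only date; none excluded — OK
H: has oat flour, so not gluten-free — out
I: has pork, so not vegetarian — out
J: has rice, so not rice-free — reject
K: has maize, so not corn-free — no
L: has peanut, so not peanut-free — out

E, G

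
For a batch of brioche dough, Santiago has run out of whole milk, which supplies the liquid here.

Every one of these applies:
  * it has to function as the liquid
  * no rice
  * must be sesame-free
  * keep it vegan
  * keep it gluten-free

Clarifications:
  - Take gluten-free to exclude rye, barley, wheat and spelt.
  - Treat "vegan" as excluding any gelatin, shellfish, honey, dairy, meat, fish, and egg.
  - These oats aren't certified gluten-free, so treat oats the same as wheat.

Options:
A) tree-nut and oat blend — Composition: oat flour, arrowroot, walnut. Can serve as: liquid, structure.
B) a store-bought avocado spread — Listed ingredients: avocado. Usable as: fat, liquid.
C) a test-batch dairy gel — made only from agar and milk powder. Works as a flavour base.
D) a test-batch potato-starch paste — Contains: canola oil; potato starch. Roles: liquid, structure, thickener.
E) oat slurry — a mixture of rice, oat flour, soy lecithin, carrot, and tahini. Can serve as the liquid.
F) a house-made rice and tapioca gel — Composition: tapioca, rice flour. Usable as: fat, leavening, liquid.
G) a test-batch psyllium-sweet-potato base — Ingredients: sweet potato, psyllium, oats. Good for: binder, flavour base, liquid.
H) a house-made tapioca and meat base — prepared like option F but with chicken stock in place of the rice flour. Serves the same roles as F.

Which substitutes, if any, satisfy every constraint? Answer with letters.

A: has oat flour, so not gluten-free — no
B: only avocado; none excluded — keep
C: not usable as a liquid; has milk powder, so not vegan — out
D: every rule checks out — valid
E: has oat flour, so not gluten-free; has tahini, so not sesame-free (and 1 more) — no
F: has rice flour, so not rice-free — reject
G: has oats, so not gluten-free — out
H: has chicken stock, so not vegan — no

B, D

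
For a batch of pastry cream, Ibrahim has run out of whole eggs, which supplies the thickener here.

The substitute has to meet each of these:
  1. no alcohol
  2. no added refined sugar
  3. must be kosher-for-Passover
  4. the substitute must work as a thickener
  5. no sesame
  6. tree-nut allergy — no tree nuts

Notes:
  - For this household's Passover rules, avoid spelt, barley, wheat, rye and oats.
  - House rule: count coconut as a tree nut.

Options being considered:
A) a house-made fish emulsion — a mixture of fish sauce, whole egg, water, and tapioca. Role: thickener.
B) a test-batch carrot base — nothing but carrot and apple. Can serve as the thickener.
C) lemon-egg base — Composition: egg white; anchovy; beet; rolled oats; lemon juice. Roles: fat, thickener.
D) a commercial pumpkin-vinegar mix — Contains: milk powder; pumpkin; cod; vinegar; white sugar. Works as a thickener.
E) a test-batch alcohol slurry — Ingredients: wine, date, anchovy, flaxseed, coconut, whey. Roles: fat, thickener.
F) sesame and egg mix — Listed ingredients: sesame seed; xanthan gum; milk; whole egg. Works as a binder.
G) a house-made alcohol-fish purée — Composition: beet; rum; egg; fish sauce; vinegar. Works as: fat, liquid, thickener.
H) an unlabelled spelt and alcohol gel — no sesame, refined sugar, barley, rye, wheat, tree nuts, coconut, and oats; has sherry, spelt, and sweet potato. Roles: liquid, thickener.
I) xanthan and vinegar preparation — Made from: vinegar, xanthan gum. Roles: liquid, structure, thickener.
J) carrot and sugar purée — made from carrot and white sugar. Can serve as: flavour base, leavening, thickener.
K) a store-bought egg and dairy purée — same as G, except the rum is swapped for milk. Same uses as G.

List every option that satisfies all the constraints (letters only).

A: whole egg and fish sauce etc. — none of it excluded — valid
B: only carrot and apple; none excluded — valid
C: has rolled oats, so not kosher-for-Passover — out
D: has white sugar, so not no-added-sugar — out
E: has coconut, so not tree-nut-free; has wine, so not alcohol-free — out
F: not usable as a thickener; has sesame seed, so not sesame-free — no
G: has rum, so not alcohol-free — reject
H: has spelt, so not kosher-for-Passover; has sherry, so not alcohol-free — out
I: only vinegar and xanthan gum; none excluded — valid
J: has white sugar, so not no-added-sugar — reject
K: milk and egg etc. — none of it excluded — valid

A, B, I, K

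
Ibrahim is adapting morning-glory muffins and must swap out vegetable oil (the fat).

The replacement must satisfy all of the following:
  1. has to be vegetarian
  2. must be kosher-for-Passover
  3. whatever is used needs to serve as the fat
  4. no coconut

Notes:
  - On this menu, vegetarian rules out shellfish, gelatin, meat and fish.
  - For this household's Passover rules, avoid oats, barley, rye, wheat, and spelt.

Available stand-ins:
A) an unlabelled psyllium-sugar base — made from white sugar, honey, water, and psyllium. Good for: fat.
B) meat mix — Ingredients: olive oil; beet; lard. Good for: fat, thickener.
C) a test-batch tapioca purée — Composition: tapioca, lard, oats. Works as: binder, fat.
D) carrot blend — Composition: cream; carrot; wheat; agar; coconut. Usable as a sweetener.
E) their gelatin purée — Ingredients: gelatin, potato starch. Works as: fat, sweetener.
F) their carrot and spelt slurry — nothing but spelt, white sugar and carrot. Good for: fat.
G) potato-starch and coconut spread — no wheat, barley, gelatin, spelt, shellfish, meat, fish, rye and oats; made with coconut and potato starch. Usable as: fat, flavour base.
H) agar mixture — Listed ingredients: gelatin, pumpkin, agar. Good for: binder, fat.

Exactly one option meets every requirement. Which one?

A

A: vegetarian, no coconut — OK
B: has lard, so not vegetarian — reject
C: has lard, so not vegetarian; has oats, so not kosher-for-Passover — no
D: not usable as a fat; has wheat, so not kosher-for-Passover (and 1 more) — no
E: has gelatin, so not vegetarian — no
F: has spelt, so not kosher-for-Passover — reject
G: has coconut, so not coconut-free — out
H: has gelatin, so not vegetarian — no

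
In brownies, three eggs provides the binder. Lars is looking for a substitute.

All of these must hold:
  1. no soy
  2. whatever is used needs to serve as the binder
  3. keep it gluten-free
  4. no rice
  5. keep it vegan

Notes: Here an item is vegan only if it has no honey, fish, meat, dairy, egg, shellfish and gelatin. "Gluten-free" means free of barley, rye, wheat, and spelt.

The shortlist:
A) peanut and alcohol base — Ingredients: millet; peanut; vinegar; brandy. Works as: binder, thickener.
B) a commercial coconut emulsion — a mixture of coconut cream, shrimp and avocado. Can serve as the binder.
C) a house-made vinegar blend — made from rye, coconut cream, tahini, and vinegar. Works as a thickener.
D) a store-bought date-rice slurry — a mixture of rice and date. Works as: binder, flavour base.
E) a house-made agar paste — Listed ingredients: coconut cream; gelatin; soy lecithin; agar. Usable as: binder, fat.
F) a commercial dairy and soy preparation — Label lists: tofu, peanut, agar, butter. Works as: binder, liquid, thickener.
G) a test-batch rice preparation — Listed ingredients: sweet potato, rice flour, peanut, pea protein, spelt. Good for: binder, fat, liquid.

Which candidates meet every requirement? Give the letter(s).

A

A: nothing on the exclusion list — OK
B: has shrimp, so not vegan — reject
C: not usable as a binder; has rye, so not gluten-free — out
D: has rice, so not rice-free — no
E: has gelatin, so not vegan; has soy lecithin, so not soy-free — no
F: has butter, so not vegan; has tofu, so not soy-free — reject
G: has spelt, so not gluten-free; has rice flour, so not rice-free — reject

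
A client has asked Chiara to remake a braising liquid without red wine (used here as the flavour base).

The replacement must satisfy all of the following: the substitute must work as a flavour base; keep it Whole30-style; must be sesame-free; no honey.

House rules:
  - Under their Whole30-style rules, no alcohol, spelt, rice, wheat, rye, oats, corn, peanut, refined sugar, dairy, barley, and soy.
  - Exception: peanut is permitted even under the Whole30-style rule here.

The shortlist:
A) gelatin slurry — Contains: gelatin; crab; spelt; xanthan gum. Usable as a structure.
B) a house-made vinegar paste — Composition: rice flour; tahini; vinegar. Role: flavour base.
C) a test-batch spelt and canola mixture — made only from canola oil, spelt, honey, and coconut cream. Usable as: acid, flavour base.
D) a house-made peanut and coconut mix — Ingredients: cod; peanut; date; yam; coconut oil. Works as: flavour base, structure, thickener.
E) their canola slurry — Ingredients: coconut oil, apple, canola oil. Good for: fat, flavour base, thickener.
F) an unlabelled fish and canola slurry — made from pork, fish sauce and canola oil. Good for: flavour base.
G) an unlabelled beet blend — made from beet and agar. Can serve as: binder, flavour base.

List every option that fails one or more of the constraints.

A: not usable as a flavour base; has spelt, so not Whole30-style — reject
B: has rice flour, so not Whole30-style; has tahini, so not sesame-free — out
C: has spelt, so not Whole30-style; has honey, so not honey-free — out
D: peanut is permitted under the Whole30-style carve-out; nothing else excluded — OK
E: no honey, Whole30-style — keep
F: only fish sauce, pork, and canola oil; none excluded — OK
G: nothing on the exclusion list — OK

A, B, C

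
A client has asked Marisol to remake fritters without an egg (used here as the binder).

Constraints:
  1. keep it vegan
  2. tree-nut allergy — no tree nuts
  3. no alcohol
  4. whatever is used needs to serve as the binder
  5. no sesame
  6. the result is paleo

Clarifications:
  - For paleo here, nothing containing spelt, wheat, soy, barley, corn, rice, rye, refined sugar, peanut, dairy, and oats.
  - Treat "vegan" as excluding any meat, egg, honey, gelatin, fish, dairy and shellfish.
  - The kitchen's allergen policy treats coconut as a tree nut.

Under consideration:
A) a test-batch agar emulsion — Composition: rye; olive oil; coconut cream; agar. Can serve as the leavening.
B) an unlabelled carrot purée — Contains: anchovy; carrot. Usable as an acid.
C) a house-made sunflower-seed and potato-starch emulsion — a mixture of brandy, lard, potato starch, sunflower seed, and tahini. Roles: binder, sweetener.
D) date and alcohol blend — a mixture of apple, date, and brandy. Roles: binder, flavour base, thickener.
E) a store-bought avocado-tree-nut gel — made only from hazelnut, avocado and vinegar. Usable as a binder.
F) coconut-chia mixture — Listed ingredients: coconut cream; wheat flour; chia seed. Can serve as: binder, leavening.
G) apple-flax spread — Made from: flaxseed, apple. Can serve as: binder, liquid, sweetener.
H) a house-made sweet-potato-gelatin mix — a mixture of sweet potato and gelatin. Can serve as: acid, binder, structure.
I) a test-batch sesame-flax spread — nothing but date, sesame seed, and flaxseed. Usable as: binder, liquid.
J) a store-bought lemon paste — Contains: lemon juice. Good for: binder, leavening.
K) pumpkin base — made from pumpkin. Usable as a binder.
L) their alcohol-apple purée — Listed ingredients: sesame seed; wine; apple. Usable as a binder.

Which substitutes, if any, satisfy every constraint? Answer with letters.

G, J, K

A: not usable as a binder; has rye, so not paleo (and 1 more) — no
B: not usable as a binder; has anchovy, so not vegan — no
C: has lard, so not vegan; has tahini, so not sesame-free (and 1 more) — no
D: has brandy, so not alcohol-free — no
E: has hazelnut, so not tree-nut-free — no
F: has wheat flour, so not paleo; has coconut cream, so not tree-nut-free — reject
G: only flaxseed and apple; none excluded — OK
H: has gelatin, so not vegan — reject
I: has sesame seed, so not sesame-free — no
J: paleo, tree-nut-free — OK
K: tree-nut-free, vegan — keep
L: has sesame seed, so not sesame-free; has wine, so not alcohol-free — no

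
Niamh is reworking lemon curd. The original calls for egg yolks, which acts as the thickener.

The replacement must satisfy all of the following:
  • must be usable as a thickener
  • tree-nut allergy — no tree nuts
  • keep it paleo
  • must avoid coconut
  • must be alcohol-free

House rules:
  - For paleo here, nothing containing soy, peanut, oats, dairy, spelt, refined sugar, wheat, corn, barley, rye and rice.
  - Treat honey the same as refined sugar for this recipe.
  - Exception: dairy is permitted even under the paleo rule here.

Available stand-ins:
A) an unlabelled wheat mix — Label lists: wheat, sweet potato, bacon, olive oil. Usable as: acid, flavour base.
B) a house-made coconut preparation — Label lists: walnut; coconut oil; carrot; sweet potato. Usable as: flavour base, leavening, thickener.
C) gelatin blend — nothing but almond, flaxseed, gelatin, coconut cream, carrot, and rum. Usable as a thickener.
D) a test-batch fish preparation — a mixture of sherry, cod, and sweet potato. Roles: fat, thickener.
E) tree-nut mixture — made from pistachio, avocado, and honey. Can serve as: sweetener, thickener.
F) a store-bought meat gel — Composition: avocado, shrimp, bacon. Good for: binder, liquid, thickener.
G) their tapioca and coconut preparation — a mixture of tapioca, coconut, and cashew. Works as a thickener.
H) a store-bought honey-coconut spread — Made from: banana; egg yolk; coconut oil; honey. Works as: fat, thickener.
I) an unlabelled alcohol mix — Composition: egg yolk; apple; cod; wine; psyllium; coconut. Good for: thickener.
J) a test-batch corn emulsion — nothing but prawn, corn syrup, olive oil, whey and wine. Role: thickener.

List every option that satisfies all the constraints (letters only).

F

A: not usable as a thickener; has wheat, so not paleo — out
B: has walnut, so not tree-nut-free; has coconut oil, so not coconut-free — no
C: has almond, so not tree-nut-free; has coconut cream, so not coconut-free (and 1 more) — out
D: has sherry, so not alcohol-free — no
E: has honey, so not paleo; has pistachio, so not tree-nut-free — no
F: only bacon, shrimp, and avocado; none excluded — OK
G: has cashew, so not tree-nut-free; has coconut, so not coconut-free — out
H: has honey, so not paleo; has coconut oil, so not coconut-free — no
I: has coconut, so not coconut-free; has wine, so not alcohol-free — out
J: has corn syrup, so not paleo; has wine, so not alcohol-free — reject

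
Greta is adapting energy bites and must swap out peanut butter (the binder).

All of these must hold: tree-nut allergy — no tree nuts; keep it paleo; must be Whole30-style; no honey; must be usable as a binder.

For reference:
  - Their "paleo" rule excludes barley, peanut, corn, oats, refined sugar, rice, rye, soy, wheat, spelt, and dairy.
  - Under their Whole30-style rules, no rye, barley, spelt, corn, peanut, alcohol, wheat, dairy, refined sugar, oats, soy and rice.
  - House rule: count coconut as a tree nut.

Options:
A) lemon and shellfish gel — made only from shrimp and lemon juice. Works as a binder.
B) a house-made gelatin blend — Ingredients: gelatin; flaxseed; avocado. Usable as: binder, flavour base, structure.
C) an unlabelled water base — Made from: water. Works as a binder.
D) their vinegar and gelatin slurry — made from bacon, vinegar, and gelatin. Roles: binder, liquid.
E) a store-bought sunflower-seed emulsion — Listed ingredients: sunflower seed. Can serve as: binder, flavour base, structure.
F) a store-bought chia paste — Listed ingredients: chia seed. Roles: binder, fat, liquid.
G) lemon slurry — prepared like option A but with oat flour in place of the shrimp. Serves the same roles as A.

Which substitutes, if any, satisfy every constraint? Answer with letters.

A, B, C, D, E, F

A: only shrimp and lemon juice; none excluded — valid
B: only gelatin, flaxseed and avocado; none excluded — OK
C: only water; none excluded — OK
D: nothing on the exclusion list — valid
E: only sunflower seed; none excluded — OK
F: only chia seed; none excluded — valid
G: has oat flour, so not paleo; has oat flour, so not Whole30-style — no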